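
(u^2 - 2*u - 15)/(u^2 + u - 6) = (u - 5)/(u - 2)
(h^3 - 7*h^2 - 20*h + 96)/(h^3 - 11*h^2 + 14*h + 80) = (h^2 + h - 12)/(h^2 - 3*h - 10)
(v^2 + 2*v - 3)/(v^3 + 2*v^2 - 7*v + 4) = (v + 3)/(v^2 + 3*v - 4)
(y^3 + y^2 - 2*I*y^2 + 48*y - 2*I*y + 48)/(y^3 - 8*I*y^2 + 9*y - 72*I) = (y^2 + y*(1 + 6*I) + 6*I)/(y^2 + 9)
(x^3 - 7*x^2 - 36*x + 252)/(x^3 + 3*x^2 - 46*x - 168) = (x - 6)/(x + 4)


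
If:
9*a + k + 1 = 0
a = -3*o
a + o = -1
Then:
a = -3/2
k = 25/2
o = 1/2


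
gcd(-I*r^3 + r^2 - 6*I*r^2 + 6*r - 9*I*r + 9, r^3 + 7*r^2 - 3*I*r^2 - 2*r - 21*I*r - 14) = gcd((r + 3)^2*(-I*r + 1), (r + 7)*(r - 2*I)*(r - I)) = 1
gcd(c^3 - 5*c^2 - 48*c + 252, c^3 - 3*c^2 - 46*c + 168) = c^2 + c - 42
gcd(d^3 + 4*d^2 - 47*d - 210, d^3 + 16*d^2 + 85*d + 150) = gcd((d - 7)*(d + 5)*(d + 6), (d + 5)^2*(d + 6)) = d^2 + 11*d + 30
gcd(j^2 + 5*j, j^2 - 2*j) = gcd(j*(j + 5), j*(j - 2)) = j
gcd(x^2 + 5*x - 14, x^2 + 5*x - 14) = x^2 + 5*x - 14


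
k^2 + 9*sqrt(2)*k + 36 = (k + 3*sqrt(2))*(k + 6*sqrt(2))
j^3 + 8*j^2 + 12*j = j*(j + 2)*(j + 6)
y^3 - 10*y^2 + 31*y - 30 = (y - 5)*(y - 3)*(y - 2)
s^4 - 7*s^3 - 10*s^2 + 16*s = s*(s - 8)*(s - 1)*(s + 2)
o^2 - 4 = (o - 2)*(o + 2)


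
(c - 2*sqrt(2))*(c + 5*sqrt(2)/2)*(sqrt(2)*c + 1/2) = sqrt(2)*c^3 + 3*c^2/2 - 39*sqrt(2)*c/4 - 5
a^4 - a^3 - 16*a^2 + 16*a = a*(a - 4)*(a - 1)*(a + 4)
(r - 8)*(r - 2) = r^2 - 10*r + 16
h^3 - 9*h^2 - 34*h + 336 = (h - 8)*(h - 7)*(h + 6)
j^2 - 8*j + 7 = (j - 7)*(j - 1)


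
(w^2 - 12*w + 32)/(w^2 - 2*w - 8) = (w - 8)/(w + 2)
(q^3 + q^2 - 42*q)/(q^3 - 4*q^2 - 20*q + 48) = q*(q + 7)/(q^2 + 2*q - 8)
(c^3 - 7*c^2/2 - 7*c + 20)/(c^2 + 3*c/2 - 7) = (2*c^2 - 3*c - 20)/(2*c + 7)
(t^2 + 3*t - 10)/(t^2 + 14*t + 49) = (t^2 + 3*t - 10)/(t^2 + 14*t + 49)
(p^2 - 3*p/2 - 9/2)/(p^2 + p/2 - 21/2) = (2*p + 3)/(2*p + 7)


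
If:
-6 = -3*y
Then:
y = 2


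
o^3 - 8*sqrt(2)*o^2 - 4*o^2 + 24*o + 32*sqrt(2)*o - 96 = (o - 4)*(o - 6*sqrt(2))*(o - 2*sqrt(2))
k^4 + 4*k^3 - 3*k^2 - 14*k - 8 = (k - 2)*(k + 1)^2*(k + 4)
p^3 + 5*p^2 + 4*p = p*(p + 1)*(p + 4)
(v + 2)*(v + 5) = v^2 + 7*v + 10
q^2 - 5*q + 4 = (q - 4)*(q - 1)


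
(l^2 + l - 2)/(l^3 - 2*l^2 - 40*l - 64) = (l - 1)/(l^2 - 4*l - 32)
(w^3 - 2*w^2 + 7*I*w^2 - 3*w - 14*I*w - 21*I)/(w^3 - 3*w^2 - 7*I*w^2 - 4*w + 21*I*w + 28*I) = (w^2 + w*(-3 + 7*I) - 21*I)/(w^2 - w*(4 + 7*I) + 28*I)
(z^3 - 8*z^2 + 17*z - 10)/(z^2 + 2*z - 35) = (z^2 - 3*z + 2)/(z + 7)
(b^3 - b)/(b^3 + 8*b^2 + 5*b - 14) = b*(b + 1)/(b^2 + 9*b + 14)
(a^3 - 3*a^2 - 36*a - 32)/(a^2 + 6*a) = (a^3 - 3*a^2 - 36*a - 32)/(a*(a + 6))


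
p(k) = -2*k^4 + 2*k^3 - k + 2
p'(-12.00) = 14687.00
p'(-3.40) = 382.79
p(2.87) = -89.28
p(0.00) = 2.00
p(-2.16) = -59.53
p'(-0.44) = 0.84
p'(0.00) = -1.00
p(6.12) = -2351.34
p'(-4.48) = 838.75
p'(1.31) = -8.69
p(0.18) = 1.83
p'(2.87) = -140.70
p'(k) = -8*k^3 + 6*k^2 - 1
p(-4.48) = -978.99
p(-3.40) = -340.48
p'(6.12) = -1610.04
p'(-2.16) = 107.62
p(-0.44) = 2.19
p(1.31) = -0.70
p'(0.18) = -0.85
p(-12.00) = -44914.00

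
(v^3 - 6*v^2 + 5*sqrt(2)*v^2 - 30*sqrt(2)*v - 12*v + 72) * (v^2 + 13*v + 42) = v^5 + 7*v^4 + 5*sqrt(2)*v^4 - 48*v^3 + 35*sqrt(2)*v^3 - 336*v^2 - 180*sqrt(2)*v^2 - 1260*sqrt(2)*v + 432*v + 3024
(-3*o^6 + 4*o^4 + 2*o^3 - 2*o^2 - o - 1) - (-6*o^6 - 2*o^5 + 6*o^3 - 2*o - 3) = 3*o^6 + 2*o^5 + 4*o^4 - 4*o^3 - 2*o^2 + o + 2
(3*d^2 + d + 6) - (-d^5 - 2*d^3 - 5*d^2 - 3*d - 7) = d^5 + 2*d^3 + 8*d^2 + 4*d + 13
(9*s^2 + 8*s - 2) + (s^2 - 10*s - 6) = 10*s^2 - 2*s - 8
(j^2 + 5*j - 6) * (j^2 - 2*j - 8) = j^4 + 3*j^3 - 24*j^2 - 28*j + 48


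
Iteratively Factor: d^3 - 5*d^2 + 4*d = (d - 4)*(d^2 - d) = d*(d - 4)*(d - 1)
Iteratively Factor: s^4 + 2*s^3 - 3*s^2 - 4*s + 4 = (s + 2)*(s^3 - 3*s + 2) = (s - 1)*(s + 2)*(s^2 + s - 2) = (s - 1)*(s + 2)^2*(s - 1)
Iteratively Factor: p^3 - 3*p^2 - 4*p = (p + 1)*(p^2 - 4*p) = (p - 4)*(p + 1)*(p)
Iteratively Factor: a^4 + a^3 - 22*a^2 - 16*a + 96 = (a - 4)*(a^3 + 5*a^2 - 2*a - 24) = (a - 4)*(a - 2)*(a^2 + 7*a + 12) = (a - 4)*(a - 2)*(a + 4)*(a + 3)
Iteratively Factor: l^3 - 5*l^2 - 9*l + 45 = (l + 3)*(l^2 - 8*l + 15) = (l - 3)*(l + 3)*(l - 5)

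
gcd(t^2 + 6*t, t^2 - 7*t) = t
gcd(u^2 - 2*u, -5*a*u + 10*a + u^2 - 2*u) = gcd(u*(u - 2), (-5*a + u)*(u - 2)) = u - 2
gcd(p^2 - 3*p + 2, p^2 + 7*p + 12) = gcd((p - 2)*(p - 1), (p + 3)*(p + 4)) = 1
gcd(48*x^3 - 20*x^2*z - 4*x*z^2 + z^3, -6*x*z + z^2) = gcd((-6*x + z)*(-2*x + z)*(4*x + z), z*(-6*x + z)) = 6*x - z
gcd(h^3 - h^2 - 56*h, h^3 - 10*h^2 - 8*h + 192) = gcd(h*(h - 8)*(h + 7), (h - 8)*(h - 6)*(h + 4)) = h - 8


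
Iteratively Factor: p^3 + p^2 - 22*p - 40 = (p + 2)*(p^2 - p - 20) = (p - 5)*(p + 2)*(p + 4)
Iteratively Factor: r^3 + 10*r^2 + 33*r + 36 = (r + 3)*(r^2 + 7*r + 12) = (r + 3)^2*(r + 4)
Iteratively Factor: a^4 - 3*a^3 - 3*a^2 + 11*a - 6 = (a - 3)*(a^3 - 3*a + 2) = (a - 3)*(a - 1)*(a^2 + a - 2) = (a - 3)*(a - 1)^2*(a + 2)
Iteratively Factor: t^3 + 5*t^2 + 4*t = (t + 4)*(t^2 + t) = (t + 1)*(t + 4)*(t)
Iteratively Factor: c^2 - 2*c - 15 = (c + 3)*(c - 5)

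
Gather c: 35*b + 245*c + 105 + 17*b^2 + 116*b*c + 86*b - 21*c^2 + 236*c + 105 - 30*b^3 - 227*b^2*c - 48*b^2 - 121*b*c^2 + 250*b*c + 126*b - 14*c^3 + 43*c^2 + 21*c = -30*b^3 - 31*b^2 + 247*b - 14*c^3 + c^2*(22 - 121*b) + c*(-227*b^2 + 366*b + 502) + 210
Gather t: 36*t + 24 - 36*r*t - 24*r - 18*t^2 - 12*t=-24*r - 18*t^2 + t*(24 - 36*r) + 24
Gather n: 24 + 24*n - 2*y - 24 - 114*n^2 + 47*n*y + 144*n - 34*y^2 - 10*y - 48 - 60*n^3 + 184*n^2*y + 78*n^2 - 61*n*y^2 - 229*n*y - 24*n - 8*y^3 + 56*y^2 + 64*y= -60*n^3 + n^2*(184*y - 36) + n*(-61*y^2 - 182*y + 144) - 8*y^3 + 22*y^2 + 52*y - 48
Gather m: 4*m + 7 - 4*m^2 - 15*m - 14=-4*m^2 - 11*m - 7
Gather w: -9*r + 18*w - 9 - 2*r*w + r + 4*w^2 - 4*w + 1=-8*r + 4*w^2 + w*(14 - 2*r) - 8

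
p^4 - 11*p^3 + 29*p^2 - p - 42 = (p - 7)*(p - 3)*(p - 2)*(p + 1)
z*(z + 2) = z^2 + 2*z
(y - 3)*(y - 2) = y^2 - 5*y + 6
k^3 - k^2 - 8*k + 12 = (k - 2)^2*(k + 3)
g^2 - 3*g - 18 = (g - 6)*(g + 3)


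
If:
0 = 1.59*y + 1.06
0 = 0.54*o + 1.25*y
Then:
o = 1.54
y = -0.67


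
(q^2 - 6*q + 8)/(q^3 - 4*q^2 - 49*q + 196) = (q - 2)/(q^2 - 49)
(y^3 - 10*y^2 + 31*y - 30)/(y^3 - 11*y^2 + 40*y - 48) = (y^2 - 7*y + 10)/(y^2 - 8*y + 16)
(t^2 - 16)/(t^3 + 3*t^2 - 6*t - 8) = (t - 4)/(t^2 - t - 2)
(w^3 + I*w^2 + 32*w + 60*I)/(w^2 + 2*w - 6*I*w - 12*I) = (w^2 + 7*I*w - 10)/(w + 2)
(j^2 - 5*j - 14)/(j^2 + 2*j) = (j - 7)/j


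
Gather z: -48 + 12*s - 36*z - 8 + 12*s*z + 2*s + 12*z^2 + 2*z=14*s + 12*z^2 + z*(12*s - 34) - 56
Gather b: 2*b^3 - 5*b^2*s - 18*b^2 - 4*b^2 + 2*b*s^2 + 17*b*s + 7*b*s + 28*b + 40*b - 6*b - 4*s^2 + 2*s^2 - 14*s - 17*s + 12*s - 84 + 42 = 2*b^3 + b^2*(-5*s - 22) + b*(2*s^2 + 24*s + 62) - 2*s^2 - 19*s - 42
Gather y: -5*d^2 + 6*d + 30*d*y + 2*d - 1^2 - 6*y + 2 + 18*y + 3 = -5*d^2 + 8*d + y*(30*d + 12) + 4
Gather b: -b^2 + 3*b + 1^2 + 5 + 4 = -b^2 + 3*b + 10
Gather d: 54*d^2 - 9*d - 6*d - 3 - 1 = 54*d^2 - 15*d - 4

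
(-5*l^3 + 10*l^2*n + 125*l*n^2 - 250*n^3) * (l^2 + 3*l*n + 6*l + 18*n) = -5*l^5 - 5*l^4*n - 30*l^4 + 155*l^3*n^2 - 30*l^3*n + 125*l^2*n^3 + 930*l^2*n^2 - 750*l*n^4 + 750*l*n^3 - 4500*n^4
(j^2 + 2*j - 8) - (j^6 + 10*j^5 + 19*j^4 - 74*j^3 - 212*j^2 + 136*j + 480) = -j^6 - 10*j^5 - 19*j^4 + 74*j^3 + 213*j^2 - 134*j - 488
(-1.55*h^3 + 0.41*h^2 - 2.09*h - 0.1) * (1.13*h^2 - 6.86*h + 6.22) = -1.7515*h^5 + 11.0963*h^4 - 14.8153*h^3 + 16.7746*h^2 - 12.3138*h - 0.622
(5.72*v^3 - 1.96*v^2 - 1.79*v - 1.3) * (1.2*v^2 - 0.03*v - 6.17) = 6.864*v^5 - 2.5236*v^4 - 37.3816*v^3 + 10.5869*v^2 + 11.0833*v + 8.021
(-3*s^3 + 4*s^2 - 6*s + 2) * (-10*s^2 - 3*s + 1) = 30*s^5 - 31*s^4 + 45*s^3 + 2*s^2 - 12*s + 2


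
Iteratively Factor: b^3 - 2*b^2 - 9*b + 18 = (b - 2)*(b^2 - 9) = (b - 3)*(b - 2)*(b + 3)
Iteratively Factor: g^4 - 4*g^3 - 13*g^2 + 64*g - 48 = (g - 1)*(g^3 - 3*g^2 - 16*g + 48) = (g - 3)*(g - 1)*(g^2 - 16) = (g - 4)*(g - 3)*(g - 1)*(g + 4)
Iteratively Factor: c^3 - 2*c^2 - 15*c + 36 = (c - 3)*(c^2 + c - 12) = (c - 3)*(c + 4)*(c - 3)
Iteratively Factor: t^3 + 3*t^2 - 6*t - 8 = (t + 4)*(t^2 - t - 2) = (t + 1)*(t + 4)*(t - 2)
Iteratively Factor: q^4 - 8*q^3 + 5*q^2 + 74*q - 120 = (q + 3)*(q^3 - 11*q^2 + 38*q - 40) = (q - 4)*(q + 3)*(q^2 - 7*q + 10) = (q - 5)*(q - 4)*(q + 3)*(q - 2)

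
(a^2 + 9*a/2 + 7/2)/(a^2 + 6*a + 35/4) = 2*(a + 1)/(2*a + 5)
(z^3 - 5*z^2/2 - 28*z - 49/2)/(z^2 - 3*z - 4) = (2*z^2 - 7*z - 49)/(2*(z - 4))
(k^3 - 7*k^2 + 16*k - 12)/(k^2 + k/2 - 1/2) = 2*(k^3 - 7*k^2 + 16*k - 12)/(2*k^2 + k - 1)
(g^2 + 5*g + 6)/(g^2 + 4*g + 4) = (g + 3)/(g + 2)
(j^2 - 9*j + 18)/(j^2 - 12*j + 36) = (j - 3)/(j - 6)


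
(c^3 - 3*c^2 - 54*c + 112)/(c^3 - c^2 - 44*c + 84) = (c - 8)/(c - 6)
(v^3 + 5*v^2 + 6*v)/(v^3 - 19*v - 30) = v/(v - 5)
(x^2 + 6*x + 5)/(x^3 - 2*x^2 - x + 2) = (x + 5)/(x^2 - 3*x + 2)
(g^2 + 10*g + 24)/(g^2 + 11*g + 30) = (g + 4)/(g + 5)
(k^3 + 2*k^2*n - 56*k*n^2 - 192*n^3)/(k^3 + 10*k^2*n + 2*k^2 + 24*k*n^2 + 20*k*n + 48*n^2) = (k - 8*n)/(k + 2)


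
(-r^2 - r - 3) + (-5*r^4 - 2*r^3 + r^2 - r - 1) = -5*r^4 - 2*r^3 - 2*r - 4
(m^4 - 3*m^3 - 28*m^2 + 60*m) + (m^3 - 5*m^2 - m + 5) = m^4 - 2*m^3 - 33*m^2 + 59*m + 5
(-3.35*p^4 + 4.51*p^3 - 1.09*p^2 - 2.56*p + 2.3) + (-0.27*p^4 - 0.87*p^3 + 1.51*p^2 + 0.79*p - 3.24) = -3.62*p^4 + 3.64*p^3 + 0.42*p^2 - 1.77*p - 0.94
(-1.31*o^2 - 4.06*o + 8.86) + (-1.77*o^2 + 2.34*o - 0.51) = -3.08*o^2 - 1.72*o + 8.35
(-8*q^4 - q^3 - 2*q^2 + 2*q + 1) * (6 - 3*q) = 24*q^5 - 45*q^4 - 18*q^2 + 9*q + 6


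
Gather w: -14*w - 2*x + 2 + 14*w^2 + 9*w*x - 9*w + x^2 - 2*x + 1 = 14*w^2 + w*(9*x - 23) + x^2 - 4*x + 3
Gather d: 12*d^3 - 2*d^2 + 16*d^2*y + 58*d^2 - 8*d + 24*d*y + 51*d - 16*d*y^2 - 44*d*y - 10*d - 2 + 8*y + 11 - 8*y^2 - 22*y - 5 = 12*d^3 + d^2*(16*y + 56) + d*(-16*y^2 - 20*y + 33) - 8*y^2 - 14*y + 4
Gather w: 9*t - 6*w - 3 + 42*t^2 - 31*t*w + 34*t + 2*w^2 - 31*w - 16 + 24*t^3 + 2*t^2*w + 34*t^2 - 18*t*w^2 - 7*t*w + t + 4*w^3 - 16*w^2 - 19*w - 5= 24*t^3 + 76*t^2 + 44*t + 4*w^3 + w^2*(-18*t - 14) + w*(2*t^2 - 38*t - 56) - 24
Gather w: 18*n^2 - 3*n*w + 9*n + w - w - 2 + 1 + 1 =18*n^2 - 3*n*w + 9*n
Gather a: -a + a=0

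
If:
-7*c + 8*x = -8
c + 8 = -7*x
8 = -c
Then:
No Solution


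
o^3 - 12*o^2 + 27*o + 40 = (o - 8)*(o - 5)*(o + 1)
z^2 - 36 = (z - 6)*(z + 6)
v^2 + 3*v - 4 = (v - 1)*(v + 4)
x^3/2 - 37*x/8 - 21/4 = (x/2 + 1)*(x - 7/2)*(x + 3/2)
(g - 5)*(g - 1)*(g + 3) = g^3 - 3*g^2 - 13*g + 15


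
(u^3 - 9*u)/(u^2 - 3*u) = u + 3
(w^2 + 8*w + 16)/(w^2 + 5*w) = (w^2 + 8*w + 16)/(w*(w + 5))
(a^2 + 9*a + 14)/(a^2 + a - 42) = (a + 2)/(a - 6)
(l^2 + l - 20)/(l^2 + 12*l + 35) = (l - 4)/(l + 7)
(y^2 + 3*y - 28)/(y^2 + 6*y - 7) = (y - 4)/(y - 1)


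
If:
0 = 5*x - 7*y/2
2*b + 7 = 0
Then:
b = -7/2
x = 7*y/10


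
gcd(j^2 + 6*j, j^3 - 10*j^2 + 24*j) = j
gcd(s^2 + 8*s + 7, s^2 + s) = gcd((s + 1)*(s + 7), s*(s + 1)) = s + 1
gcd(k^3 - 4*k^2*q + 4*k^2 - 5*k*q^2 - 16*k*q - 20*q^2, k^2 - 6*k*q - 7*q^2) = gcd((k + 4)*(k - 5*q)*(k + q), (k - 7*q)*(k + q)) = k + q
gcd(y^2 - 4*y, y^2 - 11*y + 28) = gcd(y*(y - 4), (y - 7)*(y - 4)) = y - 4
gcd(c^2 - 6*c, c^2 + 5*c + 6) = 1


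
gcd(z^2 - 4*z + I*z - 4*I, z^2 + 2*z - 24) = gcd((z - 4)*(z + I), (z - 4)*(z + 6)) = z - 4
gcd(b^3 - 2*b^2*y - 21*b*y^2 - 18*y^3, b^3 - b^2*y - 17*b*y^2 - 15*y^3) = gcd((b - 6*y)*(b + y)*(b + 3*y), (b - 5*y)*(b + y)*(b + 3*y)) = b^2 + 4*b*y + 3*y^2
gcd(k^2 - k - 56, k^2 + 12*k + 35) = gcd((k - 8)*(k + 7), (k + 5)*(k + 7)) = k + 7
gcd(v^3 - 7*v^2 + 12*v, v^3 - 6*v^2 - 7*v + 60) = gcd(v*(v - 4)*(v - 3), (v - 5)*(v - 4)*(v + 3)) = v - 4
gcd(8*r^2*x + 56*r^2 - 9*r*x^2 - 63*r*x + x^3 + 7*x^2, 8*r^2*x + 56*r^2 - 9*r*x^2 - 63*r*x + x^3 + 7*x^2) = 8*r^2*x + 56*r^2 - 9*r*x^2 - 63*r*x + x^3 + 7*x^2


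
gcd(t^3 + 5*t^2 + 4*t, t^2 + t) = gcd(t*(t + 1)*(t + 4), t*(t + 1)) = t^2 + t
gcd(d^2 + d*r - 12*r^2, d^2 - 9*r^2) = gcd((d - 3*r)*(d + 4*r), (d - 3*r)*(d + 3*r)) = -d + 3*r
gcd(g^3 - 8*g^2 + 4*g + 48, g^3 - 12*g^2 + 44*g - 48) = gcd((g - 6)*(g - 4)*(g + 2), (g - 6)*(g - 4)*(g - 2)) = g^2 - 10*g + 24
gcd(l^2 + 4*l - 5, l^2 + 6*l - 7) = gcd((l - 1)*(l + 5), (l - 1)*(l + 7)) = l - 1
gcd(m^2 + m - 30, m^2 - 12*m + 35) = m - 5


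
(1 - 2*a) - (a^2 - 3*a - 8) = -a^2 + a + 9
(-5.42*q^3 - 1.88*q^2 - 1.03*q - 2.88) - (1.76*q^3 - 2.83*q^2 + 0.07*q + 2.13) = -7.18*q^3 + 0.95*q^2 - 1.1*q - 5.01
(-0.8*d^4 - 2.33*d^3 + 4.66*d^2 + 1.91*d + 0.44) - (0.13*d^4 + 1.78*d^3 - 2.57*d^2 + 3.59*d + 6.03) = -0.93*d^4 - 4.11*d^3 + 7.23*d^2 - 1.68*d - 5.59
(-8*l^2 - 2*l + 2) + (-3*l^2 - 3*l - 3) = -11*l^2 - 5*l - 1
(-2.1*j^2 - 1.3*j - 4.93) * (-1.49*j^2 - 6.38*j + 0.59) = 3.129*j^4 + 15.335*j^3 + 14.4007*j^2 + 30.6864*j - 2.9087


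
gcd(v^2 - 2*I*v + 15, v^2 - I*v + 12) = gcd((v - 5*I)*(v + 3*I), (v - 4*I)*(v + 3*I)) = v + 3*I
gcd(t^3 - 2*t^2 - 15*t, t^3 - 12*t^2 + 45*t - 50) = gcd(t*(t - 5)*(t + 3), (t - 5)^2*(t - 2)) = t - 5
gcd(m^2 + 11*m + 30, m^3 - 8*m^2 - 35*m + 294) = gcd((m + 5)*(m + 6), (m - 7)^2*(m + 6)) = m + 6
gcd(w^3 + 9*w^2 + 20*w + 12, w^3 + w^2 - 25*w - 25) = w + 1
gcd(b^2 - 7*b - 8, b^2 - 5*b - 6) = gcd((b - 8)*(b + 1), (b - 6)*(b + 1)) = b + 1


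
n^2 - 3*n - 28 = (n - 7)*(n + 4)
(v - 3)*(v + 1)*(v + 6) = v^3 + 4*v^2 - 15*v - 18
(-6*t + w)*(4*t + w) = -24*t^2 - 2*t*w + w^2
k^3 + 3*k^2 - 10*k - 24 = (k - 3)*(k + 2)*(k + 4)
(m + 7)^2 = m^2 + 14*m + 49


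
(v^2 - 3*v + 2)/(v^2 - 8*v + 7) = (v - 2)/(v - 7)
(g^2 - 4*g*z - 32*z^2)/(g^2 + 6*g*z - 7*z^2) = (g^2 - 4*g*z - 32*z^2)/(g^2 + 6*g*z - 7*z^2)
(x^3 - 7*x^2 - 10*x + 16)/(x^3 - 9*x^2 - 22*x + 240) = (x^2 + x - 2)/(x^2 - x - 30)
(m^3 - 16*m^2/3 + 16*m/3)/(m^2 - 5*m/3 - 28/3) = m*(3*m - 4)/(3*m + 7)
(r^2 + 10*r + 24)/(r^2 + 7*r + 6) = (r + 4)/(r + 1)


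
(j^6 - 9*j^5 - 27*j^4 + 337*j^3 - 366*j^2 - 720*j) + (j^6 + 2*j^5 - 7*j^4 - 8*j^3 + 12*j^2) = 2*j^6 - 7*j^5 - 34*j^4 + 329*j^3 - 354*j^2 - 720*j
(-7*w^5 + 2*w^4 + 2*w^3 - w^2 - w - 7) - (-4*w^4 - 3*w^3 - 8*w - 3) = -7*w^5 + 6*w^4 + 5*w^3 - w^2 + 7*w - 4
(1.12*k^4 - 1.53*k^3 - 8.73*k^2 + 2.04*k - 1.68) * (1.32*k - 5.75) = 1.4784*k^5 - 8.4596*k^4 - 2.7261*k^3 + 52.8903*k^2 - 13.9476*k + 9.66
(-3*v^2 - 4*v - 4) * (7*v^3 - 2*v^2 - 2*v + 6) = -21*v^5 - 22*v^4 - 14*v^3 - 2*v^2 - 16*v - 24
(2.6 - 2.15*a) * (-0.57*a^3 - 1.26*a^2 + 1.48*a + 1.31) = 1.2255*a^4 + 1.227*a^3 - 6.458*a^2 + 1.0315*a + 3.406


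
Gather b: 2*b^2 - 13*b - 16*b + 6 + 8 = 2*b^2 - 29*b + 14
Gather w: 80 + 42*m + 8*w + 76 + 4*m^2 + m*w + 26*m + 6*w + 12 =4*m^2 + 68*m + w*(m + 14) + 168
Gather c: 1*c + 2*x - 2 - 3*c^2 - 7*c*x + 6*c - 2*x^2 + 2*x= -3*c^2 + c*(7 - 7*x) - 2*x^2 + 4*x - 2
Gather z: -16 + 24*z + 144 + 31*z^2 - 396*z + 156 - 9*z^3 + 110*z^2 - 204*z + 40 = -9*z^3 + 141*z^2 - 576*z + 324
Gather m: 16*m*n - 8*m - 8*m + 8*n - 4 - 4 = m*(16*n - 16) + 8*n - 8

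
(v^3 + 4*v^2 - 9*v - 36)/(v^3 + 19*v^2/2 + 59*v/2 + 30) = 2*(v - 3)/(2*v + 5)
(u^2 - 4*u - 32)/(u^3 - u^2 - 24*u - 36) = (-u^2 + 4*u + 32)/(-u^3 + u^2 + 24*u + 36)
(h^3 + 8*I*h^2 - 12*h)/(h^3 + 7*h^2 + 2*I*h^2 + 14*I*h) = (h + 6*I)/(h + 7)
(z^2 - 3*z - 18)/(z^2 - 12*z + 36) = (z + 3)/(z - 6)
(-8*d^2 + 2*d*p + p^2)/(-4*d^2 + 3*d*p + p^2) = (-2*d + p)/(-d + p)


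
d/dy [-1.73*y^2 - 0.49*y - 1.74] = -3.46*y - 0.49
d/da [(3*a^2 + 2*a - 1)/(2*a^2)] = (1 - a)/a^3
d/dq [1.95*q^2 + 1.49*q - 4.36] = 3.9*q + 1.49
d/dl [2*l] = 2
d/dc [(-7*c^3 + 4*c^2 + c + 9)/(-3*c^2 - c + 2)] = (21*c^4 + 14*c^3 - 43*c^2 + 70*c + 11)/(9*c^4 + 6*c^3 - 11*c^2 - 4*c + 4)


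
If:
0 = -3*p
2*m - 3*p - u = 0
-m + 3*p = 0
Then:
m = 0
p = 0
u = 0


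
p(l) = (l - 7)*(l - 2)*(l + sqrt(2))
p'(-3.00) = 73.79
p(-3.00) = -79.29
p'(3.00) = -17.24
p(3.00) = -17.66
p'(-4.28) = 121.16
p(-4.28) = -203.01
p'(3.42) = -15.53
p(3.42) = -24.58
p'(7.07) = 43.96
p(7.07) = 3.01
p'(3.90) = -12.27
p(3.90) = -31.30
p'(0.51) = -5.69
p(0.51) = 18.61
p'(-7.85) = 305.24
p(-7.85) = -941.38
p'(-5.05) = 154.40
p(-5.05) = -308.87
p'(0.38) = -4.06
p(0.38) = 19.24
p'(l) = (l - 7)*(l - 2) + (l - 7)*(l + sqrt(2)) + (l - 2)*(l + sqrt(2)) = 3*l^2 - 18*l + 2*sqrt(2)*l - 9*sqrt(2) + 14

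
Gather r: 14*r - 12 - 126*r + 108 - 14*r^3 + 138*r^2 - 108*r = -14*r^3 + 138*r^2 - 220*r + 96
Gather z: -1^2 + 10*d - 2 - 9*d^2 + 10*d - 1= -9*d^2 + 20*d - 4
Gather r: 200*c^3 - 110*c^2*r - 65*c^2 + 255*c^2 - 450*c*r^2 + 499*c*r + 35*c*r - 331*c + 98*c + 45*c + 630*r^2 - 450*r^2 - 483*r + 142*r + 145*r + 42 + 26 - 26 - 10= 200*c^3 + 190*c^2 - 188*c + r^2*(180 - 450*c) + r*(-110*c^2 + 534*c - 196) + 32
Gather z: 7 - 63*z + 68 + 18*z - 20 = 55 - 45*z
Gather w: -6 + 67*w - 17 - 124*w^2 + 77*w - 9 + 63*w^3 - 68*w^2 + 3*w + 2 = 63*w^3 - 192*w^2 + 147*w - 30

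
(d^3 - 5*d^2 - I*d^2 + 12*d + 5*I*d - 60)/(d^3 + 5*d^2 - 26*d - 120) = (d^2 - I*d + 12)/(d^2 + 10*d + 24)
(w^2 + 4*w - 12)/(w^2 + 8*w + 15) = (w^2 + 4*w - 12)/(w^2 + 8*w + 15)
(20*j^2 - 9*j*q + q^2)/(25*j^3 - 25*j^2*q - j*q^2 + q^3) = (-4*j + q)/(-5*j^2 + 4*j*q + q^2)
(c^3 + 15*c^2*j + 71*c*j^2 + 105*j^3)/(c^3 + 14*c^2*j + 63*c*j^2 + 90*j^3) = (c + 7*j)/(c + 6*j)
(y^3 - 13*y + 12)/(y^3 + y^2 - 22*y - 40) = (y^2 - 4*y + 3)/(y^2 - 3*y - 10)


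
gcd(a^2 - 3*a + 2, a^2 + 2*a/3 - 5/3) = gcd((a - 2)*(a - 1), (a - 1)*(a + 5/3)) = a - 1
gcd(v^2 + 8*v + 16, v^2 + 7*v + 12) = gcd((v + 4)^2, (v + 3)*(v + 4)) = v + 4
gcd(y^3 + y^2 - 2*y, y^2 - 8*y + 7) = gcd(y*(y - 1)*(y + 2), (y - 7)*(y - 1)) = y - 1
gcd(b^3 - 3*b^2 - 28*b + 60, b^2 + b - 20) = b + 5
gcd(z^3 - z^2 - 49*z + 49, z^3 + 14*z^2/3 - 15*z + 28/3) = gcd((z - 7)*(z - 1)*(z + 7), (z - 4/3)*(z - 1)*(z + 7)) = z^2 + 6*z - 7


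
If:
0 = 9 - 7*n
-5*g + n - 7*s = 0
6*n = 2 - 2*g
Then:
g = -20/7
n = 9/7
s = 109/49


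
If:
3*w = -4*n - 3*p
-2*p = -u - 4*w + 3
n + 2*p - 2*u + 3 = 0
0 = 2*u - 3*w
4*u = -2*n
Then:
No Solution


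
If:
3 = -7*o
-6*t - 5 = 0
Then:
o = -3/7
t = -5/6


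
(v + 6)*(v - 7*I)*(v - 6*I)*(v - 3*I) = v^4 + 6*v^3 - 16*I*v^3 - 81*v^2 - 96*I*v^2 - 486*v + 126*I*v + 756*I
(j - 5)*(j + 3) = j^2 - 2*j - 15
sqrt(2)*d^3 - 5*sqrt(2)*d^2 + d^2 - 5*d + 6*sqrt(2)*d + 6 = (d - 3)*(d - 2)*(sqrt(2)*d + 1)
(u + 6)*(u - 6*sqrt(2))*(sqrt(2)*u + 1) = sqrt(2)*u^3 - 11*u^2 + 6*sqrt(2)*u^2 - 66*u - 6*sqrt(2)*u - 36*sqrt(2)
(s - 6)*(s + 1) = s^2 - 5*s - 6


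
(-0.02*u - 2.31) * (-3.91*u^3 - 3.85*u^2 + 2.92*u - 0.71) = 0.0782*u^4 + 9.1091*u^3 + 8.8351*u^2 - 6.731*u + 1.6401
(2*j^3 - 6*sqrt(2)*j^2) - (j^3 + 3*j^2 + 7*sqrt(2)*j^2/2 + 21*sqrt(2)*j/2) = j^3 - 19*sqrt(2)*j^2/2 - 3*j^2 - 21*sqrt(2)*j/2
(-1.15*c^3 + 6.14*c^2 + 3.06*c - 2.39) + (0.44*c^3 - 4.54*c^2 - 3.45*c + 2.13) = -0.71*c^3 + 1.6*c^2 - 0.39*c - 0.26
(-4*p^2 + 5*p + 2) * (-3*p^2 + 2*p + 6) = 12*p^4 - 23*p^3 - 20*p^2 + 34*p + 12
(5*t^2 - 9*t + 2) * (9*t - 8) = 45*t^3 - 121*t^2 + 90*t - 16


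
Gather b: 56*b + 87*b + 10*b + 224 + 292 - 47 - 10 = 153*b + 459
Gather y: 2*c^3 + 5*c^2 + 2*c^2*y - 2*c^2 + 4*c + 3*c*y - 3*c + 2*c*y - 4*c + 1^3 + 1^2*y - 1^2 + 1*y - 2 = 2*c^3 + 3*c^2 - 3*c + y*(2*c^2 + 5*c + 2) - 2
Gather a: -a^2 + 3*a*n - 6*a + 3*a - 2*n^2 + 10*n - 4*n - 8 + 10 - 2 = -a^2 + a*(3*n - 3) - 2*n^2 + 6*n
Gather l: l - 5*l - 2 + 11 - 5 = 4 - 4*l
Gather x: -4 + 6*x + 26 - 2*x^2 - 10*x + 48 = -2*x^2 - 4*x + 70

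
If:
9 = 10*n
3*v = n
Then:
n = 9/10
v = 3/10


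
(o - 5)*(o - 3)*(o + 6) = o^3 - 2*o^2 - 33*o + 90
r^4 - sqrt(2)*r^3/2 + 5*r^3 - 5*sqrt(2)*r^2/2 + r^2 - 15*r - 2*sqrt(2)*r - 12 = (r + 1)*(r + 4)*(r - 3*sqrt(2)/2)*(r + sqrt(2))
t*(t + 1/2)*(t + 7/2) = t^3 + 4*t^2 + 7*t/4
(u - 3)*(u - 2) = u^2 - 5*u + 6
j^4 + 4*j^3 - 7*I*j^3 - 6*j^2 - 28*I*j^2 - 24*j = j*(j + 4)*(j - 6*I)*(j - I)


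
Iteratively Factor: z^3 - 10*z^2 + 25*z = (z)*(z^2 - 10*z + 25) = z*(z - 5)*(z - 5)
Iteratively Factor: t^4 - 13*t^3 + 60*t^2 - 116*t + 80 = (t - 2)*(t^3 - 11*t^2 + 38*t - 40) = (t - 4)*(t - 2)*(t^2 - 7*t + 10) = (t - 4)*(t - 2)^2*(t - 5)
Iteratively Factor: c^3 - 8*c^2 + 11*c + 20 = (c - 5)*(c^2 - 3*c - 4) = (c - 5)*(c + 1)*(c - 4)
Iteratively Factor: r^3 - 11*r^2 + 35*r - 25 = (r - 1)*(r^2 - 10*r + 25) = (r - 5)*(r - 1)*(r - 5)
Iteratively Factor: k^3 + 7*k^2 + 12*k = (k)*(k^2 + 7*k + 12) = k*(k + 3)*(k + 4)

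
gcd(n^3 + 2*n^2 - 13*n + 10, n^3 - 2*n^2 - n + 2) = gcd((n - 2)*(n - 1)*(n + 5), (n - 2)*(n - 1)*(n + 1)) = n^2 - 3*n + 2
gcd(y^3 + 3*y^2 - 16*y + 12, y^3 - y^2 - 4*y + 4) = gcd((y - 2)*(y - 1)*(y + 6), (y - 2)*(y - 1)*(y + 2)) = y^2 - 3*y + 2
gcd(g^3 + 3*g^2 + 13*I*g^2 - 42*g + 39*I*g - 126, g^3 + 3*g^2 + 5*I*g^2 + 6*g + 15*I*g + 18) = g^2 + g*(3 + 6*I) + 18*I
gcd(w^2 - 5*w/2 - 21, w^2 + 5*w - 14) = 1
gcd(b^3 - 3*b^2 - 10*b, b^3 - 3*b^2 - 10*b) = b^3 - 3*b^2 - 10*b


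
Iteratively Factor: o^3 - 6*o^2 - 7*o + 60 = (o - 5)*(o^2 - o - 12) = (o - 5)*(o + 3)*(o - 4)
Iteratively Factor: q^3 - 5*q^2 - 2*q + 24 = (q - 3)*(q^2 - 2*q - 8) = (q - 4)*(q - 3)*(q + 2)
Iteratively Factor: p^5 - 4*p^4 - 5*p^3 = (p)*(p^4 - 4*p^3 - 5*p^2) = p*(p + 1)*(p^3 - 5*p^2) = p*(p - 5)*(p + 1)*(p^2) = p^2*(p - 5)*(p + 1)*(p)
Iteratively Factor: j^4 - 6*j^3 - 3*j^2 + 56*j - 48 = (j - 4)*(j^3 - 2*j^2 - 11*j + 12) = (j - 4)*(j - 1)*(j^2 - j - 12) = (j - 4)^2*(j - 1)*(j + 3)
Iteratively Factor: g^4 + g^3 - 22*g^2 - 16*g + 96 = (g - 4)*(g^3 + 5*g^2 - 2*g - 24) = (g - 4)*(g + 3)*(g^2 + 2*g - 8) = (g - 4)*(g + 3)*(g + 4)*(g - 2)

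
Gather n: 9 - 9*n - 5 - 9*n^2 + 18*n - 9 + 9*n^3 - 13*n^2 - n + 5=9*n^3 - 22*n^2 + 8*n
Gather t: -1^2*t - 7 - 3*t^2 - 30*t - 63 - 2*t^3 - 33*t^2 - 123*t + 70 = -2*t^3 - 36*t^2 - 154*t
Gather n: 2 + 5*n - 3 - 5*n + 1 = 0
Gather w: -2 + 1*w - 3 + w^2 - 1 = w^2 + w - 6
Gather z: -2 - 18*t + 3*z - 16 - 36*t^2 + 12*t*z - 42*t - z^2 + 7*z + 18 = -36*t^2 - 60*t - z^2 + z*(12*t + 10)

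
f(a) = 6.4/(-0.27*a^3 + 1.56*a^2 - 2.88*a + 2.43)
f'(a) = 6.4*(0.81*a^2 - 3.12*a + 2.88)/(-0.27*a^3 + 1.56*a^2 - 2.88*a + 2.43)^2 = (5.184*a^2 - 19.968*a + 18.432)/(0.27*a^3 - 1.56*a^2 + 2.88*a - 2.43)^2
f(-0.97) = 0.92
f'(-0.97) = 0.89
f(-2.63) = 0.25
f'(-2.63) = 0.16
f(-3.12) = 0.18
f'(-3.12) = 0.11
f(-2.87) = 0.21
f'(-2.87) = 0.13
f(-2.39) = 0.29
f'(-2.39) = 0.20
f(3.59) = -21.61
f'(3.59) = 154.54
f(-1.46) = 0.59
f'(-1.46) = 0.50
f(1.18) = 8.42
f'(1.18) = 3.61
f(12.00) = -0.02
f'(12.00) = 0.01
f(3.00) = 11.85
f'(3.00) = 17.78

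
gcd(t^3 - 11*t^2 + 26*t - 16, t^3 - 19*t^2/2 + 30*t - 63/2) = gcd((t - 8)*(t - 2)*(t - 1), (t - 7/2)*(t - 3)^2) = 1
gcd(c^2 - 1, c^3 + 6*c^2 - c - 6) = c^2 - 1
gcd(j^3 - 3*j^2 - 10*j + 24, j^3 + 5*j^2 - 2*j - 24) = j^2 + j - 6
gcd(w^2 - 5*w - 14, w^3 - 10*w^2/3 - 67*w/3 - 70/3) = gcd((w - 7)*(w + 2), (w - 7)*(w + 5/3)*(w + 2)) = w^2 - 5*w - 14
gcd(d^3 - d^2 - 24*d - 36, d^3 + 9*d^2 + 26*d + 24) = d^2 + 5*d + 6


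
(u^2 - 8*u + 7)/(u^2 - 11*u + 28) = (u - 1)/(u - 4)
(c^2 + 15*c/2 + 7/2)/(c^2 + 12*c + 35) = (c + 1/2)/(c + 5)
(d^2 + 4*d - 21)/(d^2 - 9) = (d + 7)/(d + 3)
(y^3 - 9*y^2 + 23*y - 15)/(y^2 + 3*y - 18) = (y^2 - 6*y + 5)/(y + 6)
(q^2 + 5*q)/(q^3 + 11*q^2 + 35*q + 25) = q/(q^2 + 6*q + 5)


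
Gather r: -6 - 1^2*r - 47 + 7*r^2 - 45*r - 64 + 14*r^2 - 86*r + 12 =21*r^2 - 132*r - 105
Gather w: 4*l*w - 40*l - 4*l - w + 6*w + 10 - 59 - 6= -44*l + w*(4*l + 5) - 55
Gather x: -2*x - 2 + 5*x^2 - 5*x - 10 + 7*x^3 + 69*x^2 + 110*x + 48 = 7*x^3 + 74*x^2 + 103*x + 36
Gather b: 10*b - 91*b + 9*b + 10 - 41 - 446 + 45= -72*b - 432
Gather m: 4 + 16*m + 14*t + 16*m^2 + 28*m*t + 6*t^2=16*m^2 + m*(28*t + 16) + 6*t^2 + 14*t + 4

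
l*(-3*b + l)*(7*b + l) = -21*b^2*l + 4*b*l^2 + l^3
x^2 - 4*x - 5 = (x - 5)*(x + 1)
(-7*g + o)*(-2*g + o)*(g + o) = 14*g^3 + 5*g^2*o - 8*g*o^2 + o^3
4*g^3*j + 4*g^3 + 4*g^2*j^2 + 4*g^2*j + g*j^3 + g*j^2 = (2*g + j)^2*(g*j + g)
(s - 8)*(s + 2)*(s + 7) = s^3 + s^2 - 58*s - 112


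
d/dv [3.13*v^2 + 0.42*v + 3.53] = 6.26*v + 0.42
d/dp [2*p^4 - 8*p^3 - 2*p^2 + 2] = 4*p*(2*p^2 - 6*p - 1)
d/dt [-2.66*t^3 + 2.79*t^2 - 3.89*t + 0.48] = -7.98*t^2 + 5.58*t - 3.89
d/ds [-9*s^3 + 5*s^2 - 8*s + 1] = -27*s^2 + 10*s - 8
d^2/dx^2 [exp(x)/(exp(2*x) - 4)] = (exp(4*x) + 24*exp(2*x) + 16)*exp(x)/(exp(6*x) - 12*exp(4*x) + 48*exp(2*x) - 64)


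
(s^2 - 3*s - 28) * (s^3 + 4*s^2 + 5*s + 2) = s^5 + s^4 - 35*s^3 - 125*s^2 - 146*s - 56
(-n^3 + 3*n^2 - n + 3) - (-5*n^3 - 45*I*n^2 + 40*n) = 4*n^3 + 3*n^2 + 45*I*n^2 - 41*n + 3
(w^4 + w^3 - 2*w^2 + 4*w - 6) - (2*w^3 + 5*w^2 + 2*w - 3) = w^4 - w^3 - 7*w^2 + 2*w - 3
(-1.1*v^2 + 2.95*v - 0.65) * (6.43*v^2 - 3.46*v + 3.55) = -7.073*v^4 + 22.7745*v^3 - 18.2915*v^2 + 12.7215*v - 2.3075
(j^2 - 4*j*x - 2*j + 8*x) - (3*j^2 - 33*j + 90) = -2*j^2 - 4*j*x + 31*j + 8*x - 90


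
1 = 1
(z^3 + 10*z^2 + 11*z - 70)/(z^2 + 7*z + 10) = (z^2 + 5*z - 14)/(z + 2)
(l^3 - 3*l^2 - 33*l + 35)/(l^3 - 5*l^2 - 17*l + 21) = (l + 5)/(l + 3)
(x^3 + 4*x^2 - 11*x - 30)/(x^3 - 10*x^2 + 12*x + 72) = (x^2 + 2*x - 15)/(x^2 - 12*x + 36)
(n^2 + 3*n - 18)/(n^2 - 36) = (n - 3)/(n - 6)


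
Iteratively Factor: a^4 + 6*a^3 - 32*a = (a)*(a^3 + 6*a^2 - 32) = a*(a - 2)*(a^2 + 8*a + 16) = a*(a - 2)*(a + 4)*(a + 4)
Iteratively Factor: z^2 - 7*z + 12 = (z - 3)*(z - 4)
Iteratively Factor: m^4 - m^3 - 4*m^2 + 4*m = (m)*(m^3 - m^2 - 4*m + 4) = m*(m - 1)*(m^2 - 4) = m*(m - 2)*(m - 1)*(m + 2)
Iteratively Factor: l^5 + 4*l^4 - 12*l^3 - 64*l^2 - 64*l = (l + 2)*(l^4 + 2*l^3 - 16*l^2 - 32*l) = (l + 2)*(l + 4)*(l^3 - 2*l^2 - 8*l) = l*(l + 2)*(l + 4)*(l^2 - 2*l - 8) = l*(l + 2)^2*(l + 4)*(l - 4)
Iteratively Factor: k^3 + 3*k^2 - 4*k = (k - 1)*(k^2 + 4*k) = k*(k - 1)*(k + 4)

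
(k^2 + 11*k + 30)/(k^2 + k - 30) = (k + 5)/(k - 5)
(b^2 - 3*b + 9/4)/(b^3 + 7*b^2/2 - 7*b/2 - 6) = (b - 3/2)/(b^2 + 5*b + 4)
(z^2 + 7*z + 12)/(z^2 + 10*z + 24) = (z + 3)/(z + 6)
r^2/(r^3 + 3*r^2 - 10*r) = r/(r^2 + 3*r - 10)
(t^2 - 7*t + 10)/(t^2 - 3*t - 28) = (-t^2 + 7*t - 10)/(-t^2 + 3*t + 28)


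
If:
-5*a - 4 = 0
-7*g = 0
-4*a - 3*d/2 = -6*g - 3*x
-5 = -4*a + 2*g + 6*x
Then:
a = -4/5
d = -3/5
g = 0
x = -41/30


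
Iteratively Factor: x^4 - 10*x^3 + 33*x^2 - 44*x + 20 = (x - 1)*(x^3 - 9*x^2 + 24*x - 20) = (x - 5)*(x - 1)*(x^2 - 4*x + 4) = (x - 5)*(x - 2)*(x - 1)*(x - 2)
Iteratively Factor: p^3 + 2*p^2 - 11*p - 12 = (p - 3)*(p^2 + 5*p + 4) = (p - 3)*(p + 1)*(p + 4)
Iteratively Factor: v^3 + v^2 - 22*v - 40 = (v + 4)*(v^2 - 3*v - 10) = (v - 5)*(v + 4)*(v + 2)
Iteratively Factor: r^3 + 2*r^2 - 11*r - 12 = (r + 1)*(r^2 + r - 12) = (r - 3)*(r + 1)*(r + 4)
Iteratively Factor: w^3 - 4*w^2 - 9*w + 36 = (w - 3)*(w^2 - w - 12) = (w - 4)*(w - 3)*(w + 3)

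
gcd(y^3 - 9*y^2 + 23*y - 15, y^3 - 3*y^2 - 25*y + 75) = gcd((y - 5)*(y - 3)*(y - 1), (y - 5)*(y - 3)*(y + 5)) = y^2 - 8*y + 15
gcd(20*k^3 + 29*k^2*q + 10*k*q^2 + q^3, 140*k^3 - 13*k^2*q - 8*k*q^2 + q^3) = 4*k + q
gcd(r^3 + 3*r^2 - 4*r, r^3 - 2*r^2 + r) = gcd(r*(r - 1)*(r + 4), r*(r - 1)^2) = r^2 - r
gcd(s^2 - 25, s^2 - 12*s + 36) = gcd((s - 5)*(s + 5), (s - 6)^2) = 1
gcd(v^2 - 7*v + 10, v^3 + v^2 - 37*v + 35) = v - 5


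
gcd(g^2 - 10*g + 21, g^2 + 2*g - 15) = g - 3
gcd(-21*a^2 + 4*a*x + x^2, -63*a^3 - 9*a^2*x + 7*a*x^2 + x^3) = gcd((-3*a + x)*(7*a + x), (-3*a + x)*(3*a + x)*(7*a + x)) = -21*a^2 + 4*a*x + x^2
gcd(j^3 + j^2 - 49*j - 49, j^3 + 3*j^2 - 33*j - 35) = j^2 + 8*j + 7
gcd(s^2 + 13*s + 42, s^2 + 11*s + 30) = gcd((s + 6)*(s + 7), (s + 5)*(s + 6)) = s + 6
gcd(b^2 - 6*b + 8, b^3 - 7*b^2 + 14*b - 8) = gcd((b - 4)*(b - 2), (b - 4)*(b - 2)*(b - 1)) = b^2 - 6*b + 8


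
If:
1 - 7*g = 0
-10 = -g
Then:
No Solution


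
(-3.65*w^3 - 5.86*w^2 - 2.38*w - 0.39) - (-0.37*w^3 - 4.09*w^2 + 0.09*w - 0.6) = -3.28*w^3 - 1.77*w^2 - 2.47*w + 0.21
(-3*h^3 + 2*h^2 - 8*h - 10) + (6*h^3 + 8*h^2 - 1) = 3*h^3 + 10*h^2 - 8*h - 11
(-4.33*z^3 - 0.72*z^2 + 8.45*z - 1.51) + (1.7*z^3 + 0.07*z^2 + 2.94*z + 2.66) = -2.63*z^3 - 0.65*z^2 + 11.39*z + 1.15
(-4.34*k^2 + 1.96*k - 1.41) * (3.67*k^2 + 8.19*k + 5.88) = -15.9278*k^4 - 28.3514*k^3 - 14.6415*k^2 - 0.0230999999999995*k - 8.2908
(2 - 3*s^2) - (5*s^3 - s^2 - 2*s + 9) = -5*s^3 - 2*s^2 + 2*s - 7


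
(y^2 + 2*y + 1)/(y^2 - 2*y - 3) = (y + 1)/(y - 3)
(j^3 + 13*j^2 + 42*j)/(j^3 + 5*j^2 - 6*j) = (j + 7)/(j - 1)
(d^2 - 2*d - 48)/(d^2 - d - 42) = (d - 8)/(d - 7)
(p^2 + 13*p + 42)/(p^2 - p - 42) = (p + 7)/(p - 7)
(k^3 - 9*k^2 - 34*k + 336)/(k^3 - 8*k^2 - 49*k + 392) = (k + 6)/(k + 7)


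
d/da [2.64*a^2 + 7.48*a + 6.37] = 5.28*a + 7.48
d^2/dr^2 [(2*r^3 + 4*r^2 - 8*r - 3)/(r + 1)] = 2*(2*r^3 + 6*r^2 + 6*r + 9)/(r^3 + 3*r^2 + 3*r + 1)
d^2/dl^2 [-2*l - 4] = 0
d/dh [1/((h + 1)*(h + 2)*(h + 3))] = (-(h + 1)*(h + 2) - (h + 1)*(h + 3) - (h + 2)*(h + 3))/((h + 1)^2*(h + 2)^2*(h + 3)^2)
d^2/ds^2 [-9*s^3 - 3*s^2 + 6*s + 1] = -54*s - 6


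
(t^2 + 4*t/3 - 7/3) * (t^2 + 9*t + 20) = t^4 + 31*t^3/3 + 89*t^2/3 + 17*t/3 - 140/3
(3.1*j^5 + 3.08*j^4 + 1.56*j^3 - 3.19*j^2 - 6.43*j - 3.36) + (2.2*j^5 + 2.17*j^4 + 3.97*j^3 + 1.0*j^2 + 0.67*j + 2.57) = 5.3*j^5 + 5.25*j^4 + 5.53*j^3 - 2.19*j^2 - 5.76*j - 0.79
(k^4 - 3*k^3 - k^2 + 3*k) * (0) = 0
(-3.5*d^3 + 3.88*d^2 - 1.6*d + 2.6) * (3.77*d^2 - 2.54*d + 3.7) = -13.195*d^5 + 23.5176*d^4 - 28.8372*d^3 + 28.222*d^2 - 12.524*d + 9.62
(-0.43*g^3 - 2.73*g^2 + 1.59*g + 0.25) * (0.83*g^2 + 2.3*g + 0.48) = -0.3569*g^5 - 3.2549*g^4 - 5.1657*g^3 + 2.5541*g^2 + 1.3382*g + 0.12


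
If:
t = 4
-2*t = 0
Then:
No Solution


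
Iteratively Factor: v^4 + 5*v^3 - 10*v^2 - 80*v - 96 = (v + 3)*(v^3 + 2*v^2 - 16*v - 32) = (v - 4)*(v + 3)*(v^2 + 6*v + 8) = (v - 4)*(v + 2)*(v + 3)*(v + 4)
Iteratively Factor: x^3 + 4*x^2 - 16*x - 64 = (x + 4)*(x^2 - 16) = (x - 4)*(x + 4)*(x + 4)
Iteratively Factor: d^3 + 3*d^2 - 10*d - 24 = (d + 2)*(d^2 + d - 12) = (d + 2)*(d + 4)*(d - 3)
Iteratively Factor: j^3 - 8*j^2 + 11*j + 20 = (j - 5)*(j^2 - 3*j - 4) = (j - 5)*(j + 1)*(j - 4)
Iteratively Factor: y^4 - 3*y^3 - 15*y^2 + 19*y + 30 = (y - 5)*(y^3 + 2*y^2 - 5*y - 6) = (y - 5)*(y + 1)*(y^2 + y - 6) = (y - 5)*(y - 2)*(y + 1)*(y + 3)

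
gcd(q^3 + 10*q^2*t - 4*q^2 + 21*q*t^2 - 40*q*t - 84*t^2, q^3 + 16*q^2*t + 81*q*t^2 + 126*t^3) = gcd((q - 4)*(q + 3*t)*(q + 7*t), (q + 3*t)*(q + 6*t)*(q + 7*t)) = q^2 + 10*q*t + 21*t^2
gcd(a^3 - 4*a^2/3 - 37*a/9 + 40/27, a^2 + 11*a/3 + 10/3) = a + 5/3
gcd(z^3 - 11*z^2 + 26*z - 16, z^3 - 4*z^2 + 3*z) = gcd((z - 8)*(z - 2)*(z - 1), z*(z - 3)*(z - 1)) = z - 1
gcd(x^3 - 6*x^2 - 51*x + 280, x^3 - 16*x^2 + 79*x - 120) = x^2 - 13*x + 40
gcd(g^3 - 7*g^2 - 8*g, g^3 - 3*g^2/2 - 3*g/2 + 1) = g + 1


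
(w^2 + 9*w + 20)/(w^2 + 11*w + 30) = (w + 4)/(w + 6)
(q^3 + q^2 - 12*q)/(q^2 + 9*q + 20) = q*(q - 3)/(q + 5)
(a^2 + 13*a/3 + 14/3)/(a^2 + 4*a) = (3*a^2 + 13*a + 14)/(3*a*(a + 4))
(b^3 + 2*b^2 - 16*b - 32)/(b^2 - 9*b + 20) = (b^2 + 6*b + 8)/(b - 5)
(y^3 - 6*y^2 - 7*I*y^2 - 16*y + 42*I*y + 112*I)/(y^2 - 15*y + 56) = (y^2 + y*(2 - 7*I) - 14*I)/(y - 7)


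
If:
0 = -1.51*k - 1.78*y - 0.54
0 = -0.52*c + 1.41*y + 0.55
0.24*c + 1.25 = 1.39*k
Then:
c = -1.31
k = 0.67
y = -0.87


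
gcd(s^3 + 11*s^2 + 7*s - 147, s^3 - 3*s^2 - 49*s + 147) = s^2 + 4*s - 21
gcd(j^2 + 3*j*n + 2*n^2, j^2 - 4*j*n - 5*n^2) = j + n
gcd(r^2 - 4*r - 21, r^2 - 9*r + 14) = r - 7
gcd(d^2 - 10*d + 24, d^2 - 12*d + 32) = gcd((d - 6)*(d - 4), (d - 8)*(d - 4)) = d - 4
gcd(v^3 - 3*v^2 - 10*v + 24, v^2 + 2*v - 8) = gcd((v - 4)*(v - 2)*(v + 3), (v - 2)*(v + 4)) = v - 2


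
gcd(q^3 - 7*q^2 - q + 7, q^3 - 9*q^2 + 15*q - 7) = q^2 - 8*q + 7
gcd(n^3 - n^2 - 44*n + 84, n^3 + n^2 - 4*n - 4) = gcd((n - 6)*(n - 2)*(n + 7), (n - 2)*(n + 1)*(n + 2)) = n - 2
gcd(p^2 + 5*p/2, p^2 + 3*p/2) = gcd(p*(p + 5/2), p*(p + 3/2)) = p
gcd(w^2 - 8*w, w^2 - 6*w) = w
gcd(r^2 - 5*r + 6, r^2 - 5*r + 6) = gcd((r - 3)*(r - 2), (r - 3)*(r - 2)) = r^2 - 5*r + 6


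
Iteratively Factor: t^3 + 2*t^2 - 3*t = (t + 3)*(t^2 - t) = t*(t + 3)*(t - 1)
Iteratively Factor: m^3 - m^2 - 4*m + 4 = (m - 2)*(m^2 + m - 2) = (m - 2)*(m - 1)*(m + 2)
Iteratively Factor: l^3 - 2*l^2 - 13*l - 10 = (l + 2)*(l^2 - 4*l - 5) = (l - 5)*(l + 2)*(l + 1)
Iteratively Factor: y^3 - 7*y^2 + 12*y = (y)*(y^2 - 7*y + 12) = y*(y - 4)*(y - 3)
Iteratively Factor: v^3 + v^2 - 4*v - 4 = (v - 2)*(v^2 + 3*v + 2) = (v - 2)*(v + 2)*(v + 1)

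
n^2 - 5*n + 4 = (n - 4)*(n - 1)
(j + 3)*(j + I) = j^2 + 3*j + I*j + 3*I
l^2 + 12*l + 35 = (l + 5)*(l + 7)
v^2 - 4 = (v - 2)*(v + 2)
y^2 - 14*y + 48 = (y - 8)*(y - 6)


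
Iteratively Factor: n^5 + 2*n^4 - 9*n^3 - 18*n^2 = (n)*(n^4 + 2*n^3 - 9*n^2 - 18*n) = n*(n + 2)*(n^3 - 9*n) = n*(n - 3)*(n + 2)*(n^2 + 3*n) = n*(n - 3)*(n + 2)*(n + 3)*(n)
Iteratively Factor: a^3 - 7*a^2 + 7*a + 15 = (a - 3)*(a^2 - 4*a - 5) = (a - 3)*(a + 1)*(a - 5)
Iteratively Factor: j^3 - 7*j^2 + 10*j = (j)*(j^2 - 7*j + 10) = j*(j - 5)*(j - 2)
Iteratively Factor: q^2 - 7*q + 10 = (q - 5)*(q - 2)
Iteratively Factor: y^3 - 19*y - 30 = (y + 2)*(y^2 - 2*y - 15) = (y - 5)*(y + 2)*(y + 3)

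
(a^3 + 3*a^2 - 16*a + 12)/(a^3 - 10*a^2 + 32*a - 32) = (a^2 + 5*a - 6)/(a^2 - 8*a + 16)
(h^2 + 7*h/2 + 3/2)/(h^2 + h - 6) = (h + 1/2)/(h - 2)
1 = 1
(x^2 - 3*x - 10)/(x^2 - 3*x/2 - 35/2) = 2*(x + 2)/(2*x + 7)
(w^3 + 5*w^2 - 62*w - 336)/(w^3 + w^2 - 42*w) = (w^2 - 2*w - 48)/(w*(w - 6))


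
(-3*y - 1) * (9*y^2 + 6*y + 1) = -27*y^3 - 27*y^2 - 9*y - 1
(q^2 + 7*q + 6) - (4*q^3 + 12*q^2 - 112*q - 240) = -4*q^3 - 11*q^2 + 119*q + 246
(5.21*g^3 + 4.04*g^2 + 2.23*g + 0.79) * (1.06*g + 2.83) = 5.5226*g^4 + 19.0267*g^3 + 13.797*g^2 + 7.1483*g + 2.2357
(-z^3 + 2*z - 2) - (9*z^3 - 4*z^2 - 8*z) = -10*z^3 + 4*z^2 + 10*z - 2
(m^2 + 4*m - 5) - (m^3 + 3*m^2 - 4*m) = -m^3 - 2*m^2 + 8*m - 5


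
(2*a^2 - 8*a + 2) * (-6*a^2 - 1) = -12*a^4 + 48*a^3 - 14*a^2 + 8*a - 2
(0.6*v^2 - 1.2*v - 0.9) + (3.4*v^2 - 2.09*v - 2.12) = 4.0*v^2 - 3.29*v - 3.02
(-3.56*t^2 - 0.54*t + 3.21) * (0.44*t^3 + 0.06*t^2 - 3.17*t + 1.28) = -1.5664*t^5 - 0.4512*t^4 + 12.6652*t^3 - 2.6524*t^2 - 10.8669*t + 4.1088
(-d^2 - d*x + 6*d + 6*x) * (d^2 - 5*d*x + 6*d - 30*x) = -d^4 + 4*d^3*x + 5*d^2*x^2 + 36*d^2 - 144*d*x - 180*x^2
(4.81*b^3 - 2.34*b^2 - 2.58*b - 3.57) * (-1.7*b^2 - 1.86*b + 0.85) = -8.177*b^5 - 4.9686*b^4 + 12.8269*b^3 + 8.8788*b^2 + 4.4472*b - 3.0345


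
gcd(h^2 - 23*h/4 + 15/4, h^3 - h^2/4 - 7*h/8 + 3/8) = h - 3/4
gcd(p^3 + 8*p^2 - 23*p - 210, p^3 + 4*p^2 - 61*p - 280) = p + 7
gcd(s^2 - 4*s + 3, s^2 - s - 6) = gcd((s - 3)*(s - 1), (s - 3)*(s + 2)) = s - 3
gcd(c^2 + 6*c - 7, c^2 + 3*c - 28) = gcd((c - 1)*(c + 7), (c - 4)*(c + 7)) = c + 7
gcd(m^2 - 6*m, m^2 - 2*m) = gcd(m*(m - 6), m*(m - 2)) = m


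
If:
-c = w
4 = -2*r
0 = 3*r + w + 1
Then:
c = -5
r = -2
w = 5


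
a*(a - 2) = a^2 - 2*a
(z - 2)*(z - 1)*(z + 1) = z^3 - 2*z^2 - z + 2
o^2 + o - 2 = (o - 1)*(o + 2)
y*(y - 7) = y^2 - 7*y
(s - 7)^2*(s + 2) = s^3 - 12*s^2 + 21*s + 98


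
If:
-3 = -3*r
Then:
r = 1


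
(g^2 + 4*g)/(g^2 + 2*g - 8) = g/(g - 2)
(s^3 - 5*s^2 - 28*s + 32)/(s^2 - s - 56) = (s^2 + 3*s - 4)/(s + 7)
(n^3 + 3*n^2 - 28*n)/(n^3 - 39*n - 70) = n*(-n^2 - 3*n + 28)/(-n^3 + 39*n + 70)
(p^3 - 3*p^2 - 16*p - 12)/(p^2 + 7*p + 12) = (p^3 - 3*p^2 - 16*p - 12)/(p^2 + 7*p + 12)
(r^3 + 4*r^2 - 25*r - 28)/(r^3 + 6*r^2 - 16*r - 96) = (r^2 + 8*r + 7)/(r^2 + 10*r + 24)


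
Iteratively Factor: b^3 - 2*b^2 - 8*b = (b - 4)*(b^2 + 2*b) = (b - 4)*(b + 2)*(b)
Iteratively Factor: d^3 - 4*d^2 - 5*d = (d - 5)*(d^2 + d) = d*(d - 5)*(d + 1)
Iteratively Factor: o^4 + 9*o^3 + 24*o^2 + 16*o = (o + 4)*(o^3 + 5*o^2 + 4*o) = o*(o + 4)*(o^2 + 5*o + 4) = o*(o + 1)*(o + 4)*(o + 4)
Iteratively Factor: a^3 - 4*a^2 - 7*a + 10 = (a - 5)*(a^2 + a - 2) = (a - 5)*(a - 1)*(a + 2)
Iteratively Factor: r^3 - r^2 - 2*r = (r - 2)*(r^2 + r) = r*(r - 2)*(r + 1)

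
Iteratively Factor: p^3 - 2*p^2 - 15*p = (p)*(p^2 - 2*p - 15) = p*(p + 3)*(p - 5)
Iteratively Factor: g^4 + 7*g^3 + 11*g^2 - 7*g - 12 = (g + 1)*(g^3 + 6*g^2 + 5*g - 12) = (g - 1)*(g + 1)*(g^2 + 7*g + 12) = (g - 1)*(g + 1)*(g + 3)*(g + 4)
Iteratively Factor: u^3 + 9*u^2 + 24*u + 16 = (u + 4)*(u^2 + 5*u + 4) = (u + 4)^2*(u + 1)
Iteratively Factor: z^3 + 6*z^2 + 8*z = (z + 2)*(z^2 + 4*z) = (z + 2)*(z + 4)*(z)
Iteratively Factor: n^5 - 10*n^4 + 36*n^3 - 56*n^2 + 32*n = (n - 2)*(n^4 - 8*n^3 + 20*n^2 - 16*n) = n*(n - 2)*(n^3 - 8*n^2 + 20*n - 16) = n*(n - 2)^2*(n^2 - 6*n + 8) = n*(n - 2)^3*(n - 4)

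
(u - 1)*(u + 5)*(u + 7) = u^3 + 11*u^2 + 23*u - 35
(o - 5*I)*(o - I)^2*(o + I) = o^4 - 6*I*o^3 - 4*o^2 - 6*I*o - 5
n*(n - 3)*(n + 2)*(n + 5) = n^4 + 4*n^3 - 11*n^2 - 30*n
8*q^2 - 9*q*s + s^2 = (-8*q + s)*(-q + s)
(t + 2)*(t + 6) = t^2 + 8*t + 12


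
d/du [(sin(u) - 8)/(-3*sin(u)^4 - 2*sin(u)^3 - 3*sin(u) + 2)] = (9*sin(u)^4 - 92*sin(u)^3 - 48*sin(u)^2 - 22)*cos(u)/(3*sin(u)^4 + 2*sin(u)^3 + 3*sin(u) - 2)^2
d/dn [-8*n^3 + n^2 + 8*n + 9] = -24*n^2 + 2*n + 8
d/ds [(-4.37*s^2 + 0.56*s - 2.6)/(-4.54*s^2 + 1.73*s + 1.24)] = (-5.0177*s^2 - 34.4456*s + 5.1924)/(20.6116*s^4 - 15.7084*s^3 - 8.2663*s^2 + 4.2904*s + 1.5376)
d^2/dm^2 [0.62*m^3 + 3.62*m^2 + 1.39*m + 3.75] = 3.72*m + 7.24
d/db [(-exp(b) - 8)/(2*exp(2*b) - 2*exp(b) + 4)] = ((exp(b) + 8)*(2*exp(b) - 1) - exp(2*b) + exp(b) - 2)*exp(b)/(2*(exp(2*b) - exp(b) + 2)^2)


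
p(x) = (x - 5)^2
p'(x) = 2*x - 10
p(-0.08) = 25.81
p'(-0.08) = -10.16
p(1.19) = 14.52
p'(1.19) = -7.62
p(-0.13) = 26.32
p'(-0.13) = -10.26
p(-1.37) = 40.58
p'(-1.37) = -12.74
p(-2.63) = 58.22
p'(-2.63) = -15.26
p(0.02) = 24.80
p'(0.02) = -9.96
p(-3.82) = 77.79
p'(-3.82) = -17.64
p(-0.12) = 26.21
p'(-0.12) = -10.24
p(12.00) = 49.00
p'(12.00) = 14.00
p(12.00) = 49.00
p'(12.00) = 14.00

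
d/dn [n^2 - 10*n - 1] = 2*n - 10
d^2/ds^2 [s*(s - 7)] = 2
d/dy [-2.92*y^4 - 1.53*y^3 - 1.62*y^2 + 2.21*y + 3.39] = -11.68*y^3 - 4.59*y^2 - 3.24*y + 2.21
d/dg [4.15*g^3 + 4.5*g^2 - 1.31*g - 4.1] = 12.45*g^2 + 9.0*g - 1.31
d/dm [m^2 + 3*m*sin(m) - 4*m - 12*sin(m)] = 3*m*cos(m) + 2*m + 3*sin(m) - 12*cos(m) - 4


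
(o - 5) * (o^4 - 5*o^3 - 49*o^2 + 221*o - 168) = o^5 - 10*o^4 - 24*o^3 + 466*o^2 - 1273*o + 840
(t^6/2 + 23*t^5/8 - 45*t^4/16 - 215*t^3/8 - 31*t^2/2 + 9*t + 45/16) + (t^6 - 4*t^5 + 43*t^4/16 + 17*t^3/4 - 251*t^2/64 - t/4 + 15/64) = 3*t^6/2 - 9*t^5/8 - t^4/8 - 181*t^3/8 - 1243*t^2/64 + 35*t/4 + 195/64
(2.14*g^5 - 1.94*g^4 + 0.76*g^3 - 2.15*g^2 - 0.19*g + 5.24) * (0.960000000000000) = 2.0544*g^5 - 1.8624*g^4 + 0.7296*g^3 - 2.064*g^2 - 0.1824*g + 5.0304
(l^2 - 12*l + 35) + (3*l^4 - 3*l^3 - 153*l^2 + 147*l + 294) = 3*l^4 - 3*l^3 - 152*l^2 + 135*l + 329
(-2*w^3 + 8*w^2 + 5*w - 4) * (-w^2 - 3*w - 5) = 2*w^5 - 2*w^4 - 19*w^3 - 51*w^2 - 13*w + 20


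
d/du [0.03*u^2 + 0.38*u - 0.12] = 0.06*u + 0.38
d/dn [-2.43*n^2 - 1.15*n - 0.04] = -4.86*n - 1.15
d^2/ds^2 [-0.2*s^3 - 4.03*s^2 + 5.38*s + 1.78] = -1.2*s - 8.06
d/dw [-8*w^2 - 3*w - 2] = -16*w - 3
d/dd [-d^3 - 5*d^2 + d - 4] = -3*d^2 - 10*d + 1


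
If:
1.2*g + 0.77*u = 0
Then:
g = -0.641666666666667*u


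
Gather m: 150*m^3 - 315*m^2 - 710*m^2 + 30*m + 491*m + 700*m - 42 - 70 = 150*m^3 - 1025*m^2 + 1221*m - 112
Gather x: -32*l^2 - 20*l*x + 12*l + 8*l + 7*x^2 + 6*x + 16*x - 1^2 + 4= -32*l^2 + 20*l + 7*x^2 + x*(22 - 20*l) + 3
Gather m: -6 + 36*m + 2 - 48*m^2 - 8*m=-48*m^2 + 28*m - 4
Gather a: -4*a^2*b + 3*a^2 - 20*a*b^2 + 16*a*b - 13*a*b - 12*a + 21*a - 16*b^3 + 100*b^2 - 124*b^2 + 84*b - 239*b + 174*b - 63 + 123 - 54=a^2*(3 - 4*b) + a*(-20*b^2 + 3*b + 9) - 16*b^3 - 24*b^2 + 19*b + 6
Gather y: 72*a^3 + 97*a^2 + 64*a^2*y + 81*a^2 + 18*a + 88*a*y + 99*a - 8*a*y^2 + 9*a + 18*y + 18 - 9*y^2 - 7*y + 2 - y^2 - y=72*a^3 + 178*a^2 + 126*a + y^2*(-8*a - 10) + y*(64*a^2 + 88*a + 10) + 20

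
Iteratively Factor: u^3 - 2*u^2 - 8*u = (u)*(u^2 - 2*u - 8) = u*(u + 2)*(u - 4)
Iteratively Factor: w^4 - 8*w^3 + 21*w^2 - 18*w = (w - 3)*(w^3 - 5*w^2 + 6*w) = w*(w - 3)*(w^2 - 5*w + 6) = w*(w - 3)^2*(w - 2)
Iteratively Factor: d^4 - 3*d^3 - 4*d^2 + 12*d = (d + 2)*(d^3 - 5*d^2 + 6*d) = (d - 2)*(d + 2)*(d^2 - 3*d) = d*(d - 2)*(d + 2)*(d - 3)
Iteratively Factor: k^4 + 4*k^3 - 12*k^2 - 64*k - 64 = (k + 2)*(k^3 + 2*k^2 - 16*k - 32) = (k - 4)*(k + 2)*(k^2 + 6*k + 8) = (k - 4)*(k + 2)^2*(k + 4)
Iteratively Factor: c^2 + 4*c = (c + 4)*(c)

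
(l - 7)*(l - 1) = l^2 - 8*l + 7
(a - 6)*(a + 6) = a^2 - 36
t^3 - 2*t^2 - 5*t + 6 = (t - 3)*(t - 1)*(t + 2)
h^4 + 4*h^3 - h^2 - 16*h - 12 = (h - 2)*(h + 1)*(h + 2)*(h + 3)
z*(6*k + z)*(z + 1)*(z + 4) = 6*k*z^3 + 30*k*z^2 + 24*k*z + z^4 + 5*z^3 + 4*z^2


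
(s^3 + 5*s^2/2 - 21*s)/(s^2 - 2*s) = (s^2 + 5*s/2 - 21)/(s - 2)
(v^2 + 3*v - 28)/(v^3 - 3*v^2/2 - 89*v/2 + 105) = 2*(v - 4)/(2*v^2 - 17*v + 30)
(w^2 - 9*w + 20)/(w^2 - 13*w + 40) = (w - 4)/(w - 8)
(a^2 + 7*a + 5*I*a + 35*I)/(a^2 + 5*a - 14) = (a + 5*I)/(a - 2)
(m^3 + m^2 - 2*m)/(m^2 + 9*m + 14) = m*(m - 1)/(m + 7)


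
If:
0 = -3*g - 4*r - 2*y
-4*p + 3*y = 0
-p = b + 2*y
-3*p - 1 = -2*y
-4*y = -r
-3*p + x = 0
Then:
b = 11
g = 24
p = -3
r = -16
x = -9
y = -4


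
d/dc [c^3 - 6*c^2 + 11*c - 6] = 3*c^2 - 12*c + 11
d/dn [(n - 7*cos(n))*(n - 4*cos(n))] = 11*n*sin(n) + 2*n - 28*sin(2*n) - 11*cos(n)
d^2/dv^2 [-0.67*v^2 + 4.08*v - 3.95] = -1.34000000000000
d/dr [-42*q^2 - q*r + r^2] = -q + 2*r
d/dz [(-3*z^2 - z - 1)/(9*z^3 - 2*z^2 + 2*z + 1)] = (27*z^4 + 18*z^3 + 19*z^2 - 10*z + 1)/(81*z^6 - 36*z^5 + 40*z^4 + 10*z^3 + 4*z + 1)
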